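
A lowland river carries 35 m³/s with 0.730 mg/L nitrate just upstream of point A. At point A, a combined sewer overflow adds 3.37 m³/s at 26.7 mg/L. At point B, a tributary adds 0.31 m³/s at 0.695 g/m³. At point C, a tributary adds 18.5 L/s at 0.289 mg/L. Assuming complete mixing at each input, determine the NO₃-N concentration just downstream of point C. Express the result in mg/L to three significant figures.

After input A: C = (35·0.73 + 3.37·26.7) / 38.37 = 3.011 mg/L.
After input B: C = (38.37·3.011 + 0.31·0.695) / 38.68 = 2.992 mg/L.
18.5 L/s = 0.0185 m³/s.
After input C: C = (38.68·2.992 + 0.0185·0.289) / 38.7 = 2.991 mg/L.

2.99 mg/L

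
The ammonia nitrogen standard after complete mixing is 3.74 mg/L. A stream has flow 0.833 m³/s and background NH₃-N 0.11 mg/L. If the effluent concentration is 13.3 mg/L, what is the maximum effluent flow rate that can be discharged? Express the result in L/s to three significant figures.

316 L/s

Mass balance at complete mixing: C_std·(Q_w + Q_r) = Q_w·C_e + Q_r·C_b.
Rearranging, Q_w = Q_r·(C_std − C_b)/(C_e − C_std) = 0.833·(3.74 − 0.11) / (13.3 − 3.74) = 0.3163 m³/s.
= 316.3 L/s.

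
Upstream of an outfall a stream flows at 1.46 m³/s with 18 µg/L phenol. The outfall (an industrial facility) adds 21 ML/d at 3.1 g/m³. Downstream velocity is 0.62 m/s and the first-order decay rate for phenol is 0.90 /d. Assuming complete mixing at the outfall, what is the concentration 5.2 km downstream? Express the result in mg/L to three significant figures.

0.420 mg/L

21 ML/d = 0.2431 m³/s.
18 µg/L = 0.018 mg/L.
After complete mixing, C₀ = (0.2431·3.1 + 1.46·0.018) / 1.703 = 0.4579 mg/L.
Travel time t = 5200 m / 0.62 m/s = 8387 s = 0.09707 d.
C = 0.4579·exp(−0.90·0.09707) = 0.4579·0.9163 = 0.4196 mg/L.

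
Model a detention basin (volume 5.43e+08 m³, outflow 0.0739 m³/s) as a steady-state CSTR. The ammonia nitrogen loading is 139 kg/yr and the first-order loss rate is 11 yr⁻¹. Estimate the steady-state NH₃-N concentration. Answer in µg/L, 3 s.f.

Outflow Q = 0.0739 m³/s × 3.156e+07 s/yr = 2.332e+06 m³/yr.
Steady-state CSTR mass balance: W = Q·C + k·V·C, so C = W/(Q + kV).
Q + kV = 2.332e+06 + 11·5.43e+08 = 5.975e+09 m³/yr.
C = 139/5.975e+09 = 2.326e-08 kg/m³ = 2.326e-05 mg/L = 0.02326 µg/L.

0.0233 µg/L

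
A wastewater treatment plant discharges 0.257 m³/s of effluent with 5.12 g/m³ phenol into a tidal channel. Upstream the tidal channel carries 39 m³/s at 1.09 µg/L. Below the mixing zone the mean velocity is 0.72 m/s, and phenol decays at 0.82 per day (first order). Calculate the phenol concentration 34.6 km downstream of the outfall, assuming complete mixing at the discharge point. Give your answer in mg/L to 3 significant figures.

1.09 µg/L = 0.00109 mg/L.
After complete mixing, C₀ = (0.257·5.12 + 39·0.00109) / 39.26 = 0.0346 mg/L.
Travel time t = 3.46e+04 m / 0.72 m/s = 4.806e+04 s = 0.5562 d.
C = 0.0346·exp(−0.82·0.5562) = 0.0346·0.6338 = 0.02193 mg/L.

0.0219 mg/L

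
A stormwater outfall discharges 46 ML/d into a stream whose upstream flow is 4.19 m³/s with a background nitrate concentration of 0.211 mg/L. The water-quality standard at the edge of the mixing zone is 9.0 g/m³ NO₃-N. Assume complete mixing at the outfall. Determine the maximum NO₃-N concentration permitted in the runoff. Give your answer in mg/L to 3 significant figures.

46 ML/d = 0.5324 m³/s.
Mass balance: 9·4.722 = 0.5324·Cₑ + 4.19·0.211.
Cₑ = (42.5 − 0.8841) / 0.5324 = 78.17 mg/L.

78.2 mg/L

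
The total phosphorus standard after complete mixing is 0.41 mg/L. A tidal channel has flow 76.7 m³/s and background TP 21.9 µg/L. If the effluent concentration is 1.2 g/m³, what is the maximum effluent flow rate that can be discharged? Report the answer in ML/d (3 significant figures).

3260 ML/d

21.9 µg/L = 0.0219 mg/L.
Mass balance at complete mixing: C_std·(Q_w + Q_r) = Q_w·C_e + Q_r·C_b.
Rearranging, Q_w = Q_r·(C_std − C_b)/(C_e − C_std) = 76.7·(0.41 − 0.0219) / (1.2 − 0.41) = 37.68 m³/s.
= 3256 ML/d.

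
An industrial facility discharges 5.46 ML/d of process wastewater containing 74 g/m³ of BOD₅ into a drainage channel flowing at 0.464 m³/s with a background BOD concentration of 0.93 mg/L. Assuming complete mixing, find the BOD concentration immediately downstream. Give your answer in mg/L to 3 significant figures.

5.46 ML/d = 0.06319 m³/s.
Flow-weighted mixing gives C = (0.06319·74 + 0.464·0.93) / (0.06319 + 0.464) = 5.108/0.5272 = 9.689 mg/L.

9.69 mg/L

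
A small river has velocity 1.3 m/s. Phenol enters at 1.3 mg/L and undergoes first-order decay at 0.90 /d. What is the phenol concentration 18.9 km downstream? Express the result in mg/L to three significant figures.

Travel time t = 18.9 km / 1.3 m/s = 1.89e+04/1.3 = 1.454e+04 s = 0.1683 d.
First-order decay: C = 1.3·exp(−0.90·0.1683) = 1.3·0.8595 = 1.117 mg/L.

1.12 mg/L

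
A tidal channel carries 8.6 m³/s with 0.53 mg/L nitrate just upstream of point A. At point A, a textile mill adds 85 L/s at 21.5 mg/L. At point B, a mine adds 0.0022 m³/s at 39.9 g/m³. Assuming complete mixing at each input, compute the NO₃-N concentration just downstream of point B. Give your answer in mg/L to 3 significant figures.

85 L/s = 0.085 m³/s.
After input A: C = (8.6·0.53 + 0.085·21.5) / 8.685 = 0.7352 mg/L.
After input B: C = (8.685·0.7352 + 0.0022·39.9) / 8.687 = 0.7452 mg/L.

0.745 mg/L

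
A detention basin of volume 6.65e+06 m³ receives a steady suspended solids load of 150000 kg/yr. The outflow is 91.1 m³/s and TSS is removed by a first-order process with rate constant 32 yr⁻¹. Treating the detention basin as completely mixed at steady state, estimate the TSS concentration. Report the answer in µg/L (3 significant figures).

48.6 µg/L

Outflow Q = 91.1 m³/s × 3.156e+07 s/yr = 2.875e+09 m³/yr.
Steady-state CSTR mass balance: W = Q·C + k·V·C, so C = W/(Q + kV).
Q + kV = 2.875e+09 + 32·6.65e+06 = 3.088e+09 m³/yr.
C = 150000/3.088e+09 = 4.858e-05 kg/m³ = 0.04858 mg/L = 48.58 µg/L.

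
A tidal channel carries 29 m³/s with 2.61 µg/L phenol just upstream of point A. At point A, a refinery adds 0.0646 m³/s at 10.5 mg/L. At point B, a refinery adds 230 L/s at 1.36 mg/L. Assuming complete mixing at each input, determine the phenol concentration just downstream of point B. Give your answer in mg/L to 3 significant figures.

0.0364 mg/L

2.61 µg/L = 0.00261 mg/L.
After input A: C = (29·0.00261 + 0.0646·10.5) / 29.06 = 0.02594 mg/L.
230 L/s = 0.23 m³/s.
After input B: C = (29.06·0.02594 + 0.23·1.36) / 29.29 = 0.03642 mg/L.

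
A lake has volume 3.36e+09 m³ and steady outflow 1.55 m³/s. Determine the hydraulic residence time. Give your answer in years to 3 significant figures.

Q = 1.55 m³/s × 3.156e+07 s/yr = 4.891e+07 m³/yr.
Hydraulic residence time τ = V/Q = 3.36e+09/4.891e+07 = 68.69 yr.

68.7 yr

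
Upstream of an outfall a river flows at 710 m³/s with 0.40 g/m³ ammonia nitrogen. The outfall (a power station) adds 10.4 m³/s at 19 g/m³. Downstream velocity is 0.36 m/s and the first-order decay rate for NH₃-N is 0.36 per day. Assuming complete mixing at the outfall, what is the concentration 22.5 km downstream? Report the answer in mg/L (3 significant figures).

0.515 mg/L

After complete mixing, C₀ = (10.4·19 + 710·0.4) / 720.4 = 0.6685 mg/L.
Travel time t = 2.25e+04 m / 0.36 m/s = 6.25e+04 s = 0.7234 d.
C = 0.6685·exp(−0.36·0.7234) = 0.6685·0.7707 = 0.5152 mg/L.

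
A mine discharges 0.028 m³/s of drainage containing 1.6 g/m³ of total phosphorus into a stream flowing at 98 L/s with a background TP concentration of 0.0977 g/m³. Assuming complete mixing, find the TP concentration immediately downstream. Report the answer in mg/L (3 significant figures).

98 L/s = 0.098 m³/s.
Conservation of mass across the mixing zone: C = (0.028·1.6 + 0.098·0.0977) / (0.028 + 0.098) = 0.05437/0.126 = 0.4315 mg/L.

0.432 mg/L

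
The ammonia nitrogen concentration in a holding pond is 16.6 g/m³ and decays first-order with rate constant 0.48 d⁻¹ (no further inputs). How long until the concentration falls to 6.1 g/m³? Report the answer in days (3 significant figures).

2.09 d

t = ln(C₀/C)/k = ln(16.6/6.1)/0.48 = 1.001/0.48 = 2.086 d.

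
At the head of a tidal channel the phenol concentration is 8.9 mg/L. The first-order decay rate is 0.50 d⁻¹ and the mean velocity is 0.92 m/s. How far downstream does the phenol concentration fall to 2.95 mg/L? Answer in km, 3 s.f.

176 km

From C = C₀·e^(−kt), t = ln(C₀/C)/k = ln(8.9/2.95)/0.50 = 1.104/0.50 = 2.208 d.
Distance = v·t = 0.92 m/s × 1.908e+05 s = 1.755e+05 m = 175.5 km.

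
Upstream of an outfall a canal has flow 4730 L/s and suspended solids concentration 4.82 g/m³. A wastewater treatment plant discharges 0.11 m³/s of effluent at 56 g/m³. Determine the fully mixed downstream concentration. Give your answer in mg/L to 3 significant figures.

5.98 mg/L

4730 L/s = 4.73 m³/s.
By mass balance at complete mixing, C = (0.11·56 + 4.73·4.82) / (0.11 + 4.73) = 28.96/4.84 = 5.983 mg/L.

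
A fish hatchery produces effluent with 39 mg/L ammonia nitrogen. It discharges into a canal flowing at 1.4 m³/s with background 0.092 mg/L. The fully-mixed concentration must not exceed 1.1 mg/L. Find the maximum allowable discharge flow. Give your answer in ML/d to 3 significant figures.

Mass balance at complete mixing: C_std·(Q_w + Q_r) = Q_w·C_e + Q_r·C_b.
Rearranging, Q_w = Q_r·(C_std − C_b)/(C_e − C_std) = 1.4·(1.1 − 0.092) / (39 − 1.1) = 0.03723 m³/s.
= 3.217 ML/d.

3.22 ML/d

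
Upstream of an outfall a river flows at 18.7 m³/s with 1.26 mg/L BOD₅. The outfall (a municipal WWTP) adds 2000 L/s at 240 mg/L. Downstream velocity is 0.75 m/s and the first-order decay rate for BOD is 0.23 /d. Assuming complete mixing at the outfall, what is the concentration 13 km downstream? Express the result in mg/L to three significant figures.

23.2 mg/L

2000 L/s = 2 m³/s.
After complete mixing, C₀ = (2·240 + 18.7·1.26) / 20.7 = 24.33 mg/L.
Travel time t = 1.3e+04 m / 0.75 m/s = 1.733e+04 s = 0.2006 d.
C = 24.33·exp(−0.23·0.2006) = 24.33·0.9549 = 23.23 mg/L.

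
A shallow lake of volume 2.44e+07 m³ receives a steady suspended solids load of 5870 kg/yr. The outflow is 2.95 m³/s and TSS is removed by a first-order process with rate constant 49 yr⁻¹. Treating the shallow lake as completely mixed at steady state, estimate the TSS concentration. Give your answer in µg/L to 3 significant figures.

Outflow Q = 2.95 m³/s × 3.156e+07 s/yr = 9.309e+07 m³/yr.
Steady-state CSTR mass balance: W = Q·C + k·V·C, so C = W/(Q + kV).
Q + kV = 9.309e+07 + 49·2.44e+07 = 1.289e+09 m³/yr.
C = 5870/1.289e+09 = 4.555e-06 kg/m³ = 0.004555 mg/L = 4.555 µg/L.

4.55 µg/L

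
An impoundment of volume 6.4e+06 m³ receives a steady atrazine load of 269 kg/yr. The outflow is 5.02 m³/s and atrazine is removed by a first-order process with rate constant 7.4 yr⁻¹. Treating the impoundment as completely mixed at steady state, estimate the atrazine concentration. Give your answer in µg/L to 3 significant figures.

Outflow Q = 5.02 m³/s × 3.156e+07 s/yr = 1.584e+08 m³/yr.
Steady-state CSTR mass balance: W = Q·C + k·V·C, so C = W/(Q + kV).
Q + kV = 1.584e+08 + 7.4·6.4e+06 = 2.058e+08 m³/yr.
C = 269/2.058e+08 = 1.307e-06 kg/m³ = 0.001307 mg/L = 1.307 µg/L.

1.31 µg/L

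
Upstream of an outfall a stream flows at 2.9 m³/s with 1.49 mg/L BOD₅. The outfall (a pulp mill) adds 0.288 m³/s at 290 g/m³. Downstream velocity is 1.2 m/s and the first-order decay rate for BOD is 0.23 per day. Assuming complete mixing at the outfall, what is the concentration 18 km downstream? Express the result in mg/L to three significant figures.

26.5 mg/L

After complete mixing, C₀ = (0.288·290 + 2.9·1.49) / 3.188 = 27.55 mg/L.
Travel time t = 1.8e+04 m / 1.2 m/s = 1.5e+04 s = 0.1736 d.
C = 27.55·exp(−0.23·0.1736) = 27.55·0.9609 = 26.48 mg/L.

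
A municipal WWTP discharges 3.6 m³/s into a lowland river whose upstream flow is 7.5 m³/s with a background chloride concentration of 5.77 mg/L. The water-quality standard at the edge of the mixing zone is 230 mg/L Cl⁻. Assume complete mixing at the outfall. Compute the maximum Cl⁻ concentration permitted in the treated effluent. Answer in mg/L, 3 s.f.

Mass balance: 230·11.1 = 3.6·Cₑ + 7.5·5.77.
Cₑ = (2553 − 43.27) / 3.6 = 697.1 mg/L.

697 mg/L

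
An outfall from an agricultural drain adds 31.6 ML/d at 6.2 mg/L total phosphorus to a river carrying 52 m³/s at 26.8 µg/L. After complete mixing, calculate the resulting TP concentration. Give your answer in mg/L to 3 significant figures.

31.6 ML/d = 0.3657 m³/s.
26.8 µg/L = 0.0268 mg/L.
Flow-weighted mixing gives C = (0.3657·6.2 + 52·0.0268) / (0.3657 + 52) = 3.661/52.37 = 0.06992 mg/L.

0.0699 mg/L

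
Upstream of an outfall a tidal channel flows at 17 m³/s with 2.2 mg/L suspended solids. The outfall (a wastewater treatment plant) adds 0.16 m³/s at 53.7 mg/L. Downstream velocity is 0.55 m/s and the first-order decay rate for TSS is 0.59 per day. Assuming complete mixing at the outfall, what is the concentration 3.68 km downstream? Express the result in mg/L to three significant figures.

2.56 mg/L

After complete mixing, C₀ = (0.16·53.7 + 17·2.2) / 17.16 = 2.68 mg/L.
Travel time t = 3680 m / 0.55 m/s = 6691 s = 0.07744 d.
C = 2.68·exp(−0.59·0.07744) = 2.68·0.9553 = 2.56 mg/L.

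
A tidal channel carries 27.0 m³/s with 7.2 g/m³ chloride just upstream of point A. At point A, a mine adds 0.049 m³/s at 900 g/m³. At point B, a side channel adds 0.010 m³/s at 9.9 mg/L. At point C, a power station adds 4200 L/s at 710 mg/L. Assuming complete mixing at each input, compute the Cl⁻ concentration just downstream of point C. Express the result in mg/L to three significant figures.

103 mg/L

After input A: C = (27·7.2 + 0.049·900) / 27.05 = 8.817 mg/L.
After input B: C = (27.05·8.817 + 0.01·9.9) / 27.06 = 8.818 mg/L.
4200 L/s = 4.2 m³/s.
After input C: C = (27.06·8.818 + 4.2·710) / 31.26 = 103 mg/L.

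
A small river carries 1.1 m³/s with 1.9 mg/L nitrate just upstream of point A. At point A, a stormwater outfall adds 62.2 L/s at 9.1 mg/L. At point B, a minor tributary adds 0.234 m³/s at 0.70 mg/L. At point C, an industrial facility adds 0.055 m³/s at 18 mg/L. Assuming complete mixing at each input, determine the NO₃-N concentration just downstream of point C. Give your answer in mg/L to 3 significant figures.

2.63 mg/L

62.2 L/s = 0.0622 m³/s.
After input A: C = (1.1·1.9 + 0.0622·9.1) / 1.162 = 2.285 mg/L.
After input B: C = (1.162·2.285 + 0.234·0.7) / 1.396 = 2.02 mg/L.
After input C: C = (1.396·2.02 + 0.055·18) / 1.451 = 2.625 mg/L.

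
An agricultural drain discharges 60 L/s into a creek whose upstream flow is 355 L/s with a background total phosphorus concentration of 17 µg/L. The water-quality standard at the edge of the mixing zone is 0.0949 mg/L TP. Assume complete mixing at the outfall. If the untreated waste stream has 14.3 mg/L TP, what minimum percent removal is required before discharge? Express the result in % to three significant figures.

96.1 %

60 L/s = 0.06 m³/s.
355 L/s = 0.355 m³/s.
17 µg/L = 0.017 mg/L.
Mass balance: 0.0949·0.415 = 0.06·Cₑ + 0.355·0.017.
Cₑ = (0.03938 − 0.006035) / 0.06 = 0.5558 mg/L.
Required removal = 1 − 0.5558/14.3 = 96.11 %.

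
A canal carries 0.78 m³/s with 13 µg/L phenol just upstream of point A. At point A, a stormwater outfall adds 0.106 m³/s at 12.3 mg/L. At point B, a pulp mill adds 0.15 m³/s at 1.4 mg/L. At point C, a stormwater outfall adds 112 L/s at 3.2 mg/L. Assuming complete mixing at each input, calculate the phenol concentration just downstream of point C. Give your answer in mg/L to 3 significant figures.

13 µg/L = 0.013 mg/L.
After input A: C = (0.78·0.013 + 0.106·12.3) / 0.886 = 1.483 mg/L.
After input B: C = (0.886·1.483 + 0.15·1.4) / 1.036 = 1.471 mg/L.
112 L/s = 0.112 m³/s.
After input C: C = (1.036·1.471 + 0.112·3.2) / 1.148 = 1.64 mg/L.

1.64 mg/L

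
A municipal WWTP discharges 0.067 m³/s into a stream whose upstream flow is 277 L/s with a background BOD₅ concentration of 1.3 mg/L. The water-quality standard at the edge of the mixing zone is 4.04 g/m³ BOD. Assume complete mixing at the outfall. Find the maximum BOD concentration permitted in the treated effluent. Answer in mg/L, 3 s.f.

277 L/s = 0.277 m³/s.
Mass balance: 4.04·0.344 = 0.067·Cₑ + 0.277·1.3.
Cₑ = (1.39 − 0.3601) / 0.067 = 15.37 mg/L.

15.4 mg/L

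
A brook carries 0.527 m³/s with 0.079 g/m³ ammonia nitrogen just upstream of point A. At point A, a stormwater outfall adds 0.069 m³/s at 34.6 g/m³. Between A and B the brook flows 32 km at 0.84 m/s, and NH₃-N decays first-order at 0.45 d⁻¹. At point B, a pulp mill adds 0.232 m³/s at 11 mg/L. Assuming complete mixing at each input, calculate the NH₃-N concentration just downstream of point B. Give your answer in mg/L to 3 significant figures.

After input A: C = (0.527·0.079 + 0.069·34.6) / 0.596 = 4.076 mg/L.
Over the 32 km reach to input B (t = 3.81e+04 s = 0.4409 d), decay gives C = 4.076·exp(−0.45·0.4409) = 3.342 mg/L.
After input B: C = (0.596·3.342 + 0.232·11) / 0.828 = 5.488 mg/L.

5.49 mg/L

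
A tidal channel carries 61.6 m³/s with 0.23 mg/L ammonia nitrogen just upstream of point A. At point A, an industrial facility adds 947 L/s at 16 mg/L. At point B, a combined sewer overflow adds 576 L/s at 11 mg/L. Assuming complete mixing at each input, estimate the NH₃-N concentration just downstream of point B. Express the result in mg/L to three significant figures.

947 L/s = 0.947 m³/s.
After input A: C = (61.6·0.23 + 0.947·16) / 62.55 = 0.4688 mg/L.
576 L/s = 0.576 m³/s.
After input B: C = (62.55·0.4688 + 0.576·11) / 63.12 = 0.5649 mg/L.

0.565 mg/L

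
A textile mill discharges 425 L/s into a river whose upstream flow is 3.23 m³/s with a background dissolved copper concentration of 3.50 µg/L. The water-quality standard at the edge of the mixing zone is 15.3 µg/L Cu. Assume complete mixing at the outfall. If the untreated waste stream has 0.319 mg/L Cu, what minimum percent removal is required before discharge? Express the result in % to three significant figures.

425 L/s = 0.425 m³/s.
3.50 µg/L = 0.0035 mg/L.
15.3 µg/L = 0.0153 mg/L.
Mass balance: 0.0153·3.655 = 0.425·Cₑ + 3.23·0.0035.
Cₑ = (0.05592 − 0.01131) / 0.425 = 0.105 mg/L.
Required removal = 1 − 0.105/0.319 = 67.09 %.

67.1 %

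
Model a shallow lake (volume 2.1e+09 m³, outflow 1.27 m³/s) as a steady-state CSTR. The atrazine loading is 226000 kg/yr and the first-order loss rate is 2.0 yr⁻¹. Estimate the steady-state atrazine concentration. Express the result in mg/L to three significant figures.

0.0533 mg/L

Outflow Q = 1.27 m³/s × 3.156e+07 s/yr = 4.008e+07 m³/yr.
Steady-state CSTR mass balance: W = Q·C + k·V·C, so C = W/(Q + kV).
Q + kV = 4.008e+07 + 2.0·2.1e+09 = 4.24e+09 m³/yr.
C = 226000/4.24e+09 = 5.33e-05 kg/m³ = 0.0533 mg/L.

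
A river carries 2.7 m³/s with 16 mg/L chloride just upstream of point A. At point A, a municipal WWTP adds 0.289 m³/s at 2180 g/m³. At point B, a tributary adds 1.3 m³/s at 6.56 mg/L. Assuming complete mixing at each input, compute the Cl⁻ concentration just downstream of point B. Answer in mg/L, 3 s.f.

159 mg/L

After input A: C = (2.7·16 + 0.289·2180) / 2.989 = 225.2 mg/L.
After input B: C = (2.989·225.2 + 1.3·6.56) / 4.289 = 159 mg/L.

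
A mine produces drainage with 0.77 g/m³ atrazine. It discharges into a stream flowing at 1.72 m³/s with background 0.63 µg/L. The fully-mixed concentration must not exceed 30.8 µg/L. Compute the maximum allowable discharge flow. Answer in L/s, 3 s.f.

0.63 µg/L = 0.00063 mg/L.
30.8 µg/L = 0.0308 mg/L.
Mass balance at complete mixing: C_std·(Q_w + Q_r) = Q_w·C_e + Q_r·C_b.
Rearranging, Q_w = Q_r·(C_std − C_b)/(C_e − C_std) = 1.72·(0.0308 − 0.00063) / (0.77 − 0.0308) = 0.0702 m³/s.
= 70.2 L/s.

70.2 L/s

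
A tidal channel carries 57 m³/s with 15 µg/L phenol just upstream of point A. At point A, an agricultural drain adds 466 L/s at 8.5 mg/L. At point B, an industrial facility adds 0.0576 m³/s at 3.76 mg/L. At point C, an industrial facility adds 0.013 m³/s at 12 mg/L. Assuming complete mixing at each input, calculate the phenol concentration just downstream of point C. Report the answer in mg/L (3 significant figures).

15 µg/L = 0.015 mg/L.
466 L/s = 0.466 m³/s.
After input A: C = (57·0.015 + 0.466·8.5) / 57.47 = 0.08381 mg/L.
After input B: C = (57.47·0.08381 + 0.0576·3.76) / 57.52 = 0.08749 mg/L.
After input C: C = (57.52·0.08749 + 0.013·12) / 57.54 = 0.09018 mg/L.

0.0902 mg/L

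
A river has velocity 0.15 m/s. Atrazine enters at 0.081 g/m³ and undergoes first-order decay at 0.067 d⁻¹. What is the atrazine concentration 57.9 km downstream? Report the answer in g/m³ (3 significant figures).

0.0600 g/m³

Travel time t = 57.9 km / 0.15 m/s = 5.79e+04/0.15 = 3.86e+05 s = 4.468 d.
First-order decay: C = 0.081·exp(−0.067·4.468) = 0.081·0.7413 = 0.06005 g/m³.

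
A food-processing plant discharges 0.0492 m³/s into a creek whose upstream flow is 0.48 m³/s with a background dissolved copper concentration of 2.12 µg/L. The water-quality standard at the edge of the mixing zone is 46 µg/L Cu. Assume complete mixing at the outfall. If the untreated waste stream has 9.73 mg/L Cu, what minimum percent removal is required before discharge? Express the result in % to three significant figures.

2.12 µg/L = 0.00212 mg/L.
46 µg/L = 0.046 mg/L.
Mass balance: 0.046·0.5292 = 0.0492·Cₑ + 0.48·0.00212.
Cₑ = (0.02434 − 0.001018) / 0.0492 = 0.4741 mg/L.
Required removal = 1 − 0.4741/9.73 = 95.13 %.

95.1 %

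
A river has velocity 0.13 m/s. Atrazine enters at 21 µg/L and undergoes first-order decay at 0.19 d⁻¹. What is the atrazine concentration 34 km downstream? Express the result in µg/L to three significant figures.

Travel time t = 34 km / 0.13 m/s = 3.4e+04/0.13 = 2.615e+05 s = 3.027 d.
First-order decay: C = 21·exp(−0.19·3.027) = 21·0.5626 = 11.82 µg/L.

11.8 µg/L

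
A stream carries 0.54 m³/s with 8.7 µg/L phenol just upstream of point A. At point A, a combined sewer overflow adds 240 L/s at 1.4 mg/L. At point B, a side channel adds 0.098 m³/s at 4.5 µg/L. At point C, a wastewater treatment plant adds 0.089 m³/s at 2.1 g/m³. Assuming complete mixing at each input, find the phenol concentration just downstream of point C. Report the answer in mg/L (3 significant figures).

8.7 µg/L = 0.0087 mg/L.
240 L/s = 0.24 m³/s.
After input A: C = (0.54·0.0087 + 0.24·1.4) / 0.78 = 0.4368 mg/L.
4.5 µg/L = 0.0045 mg/L.
After input B: C = (0.78·0.4368 + 0.098·0.0045) / 0.878 = 0.3885 mg/L.
After input C: C = (0.878·0.3885 + 0.089·2.1) / 0.967 = 0.5461 mg/L.

0.546 mg/L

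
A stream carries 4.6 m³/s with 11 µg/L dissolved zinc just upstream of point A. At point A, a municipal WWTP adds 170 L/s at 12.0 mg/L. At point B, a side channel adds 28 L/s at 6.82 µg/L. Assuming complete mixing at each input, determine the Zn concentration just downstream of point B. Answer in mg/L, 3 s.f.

0.436 mg/L

11 µg/L = 0.011 mg/L.
170 L/s = 0.17 m³/s.
After input A: C = (4.6·0.011 + 0.17·12) / 4.77 = 0.4383 mg/L.
28 L/s = 0.028 m³/s.
6.82 µg/L = 0.00682 mg/L.
After input B: C = (4.77·0.4383 + 0.028·0.00682) / 4.798 = 0.4358 mg/L.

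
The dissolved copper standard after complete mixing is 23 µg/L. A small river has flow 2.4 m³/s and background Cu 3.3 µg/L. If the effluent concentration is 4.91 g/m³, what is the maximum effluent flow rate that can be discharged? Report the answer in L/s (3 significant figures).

3.3 µg/L = 0.0033 mg/L.
23 µg/L = 0.023 mg/L.
Mass balance at complete mixing: C_std·(Q_w + Q_r) = Q_w·C_e + Q_r·C_b.
Rearranging, Q_w = Q_r·(C_std − C_b)/(C_e − C_std) = 2.4·(0.023 − 0.0033) / (4.91 − 0.023) = 0.009675 m³/s.
= 9.675 L/s.

9.67 L/s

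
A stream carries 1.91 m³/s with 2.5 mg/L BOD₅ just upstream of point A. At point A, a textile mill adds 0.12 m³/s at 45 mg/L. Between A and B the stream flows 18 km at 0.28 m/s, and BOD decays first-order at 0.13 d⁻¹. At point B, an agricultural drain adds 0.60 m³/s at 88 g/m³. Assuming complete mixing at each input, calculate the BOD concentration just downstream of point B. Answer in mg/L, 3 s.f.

After input A: C = (1.91·2.5 + 0.12·45) / 2.03 = 5.012 mg/L.
Over the 18 km reach to input B (t = 6.429e+04 s = 0.744 d), decay gives C = 5.012·exp(−0.13·0.744) = 4.55 mg/L.
After input B: C = (2.03·4.55 + 0.6·88) / 2.63 = 23.59 mg/L.

23.6 mg/L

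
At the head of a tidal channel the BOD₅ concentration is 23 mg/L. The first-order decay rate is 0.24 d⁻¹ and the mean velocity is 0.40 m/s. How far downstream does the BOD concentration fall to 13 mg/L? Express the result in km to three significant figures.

82.2 km

From C = C₀·e^(−kt), t = ln(C₀/C)/k = ln(23/13)/0.24 = 0.5705/0.24 = 2.377 d.
Distance = v·t = 0.40 m/s × 2.054e+05 s = 8.216e+04 m = 82.16 km.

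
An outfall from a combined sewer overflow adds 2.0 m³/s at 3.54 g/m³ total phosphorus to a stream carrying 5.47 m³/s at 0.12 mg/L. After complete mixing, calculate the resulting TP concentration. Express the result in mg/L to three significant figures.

1.04 mg/L

Flow-weighted mixing gives C = (2·3.54 + 5.47·0.12) / (2 + 5.47) = 7.736/7.47 = 1.036 mg/L.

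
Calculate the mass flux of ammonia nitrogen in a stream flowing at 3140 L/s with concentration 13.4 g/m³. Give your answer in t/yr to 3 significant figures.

1330 t/yr

3140 L/s = 3.14 m³/s.
Mass flux = Q·C = 3.14 m³/s × 13.4 g/m³ = 42.08 g/s.
= 42.08 g/s × 31.56 = 1328 t/yr.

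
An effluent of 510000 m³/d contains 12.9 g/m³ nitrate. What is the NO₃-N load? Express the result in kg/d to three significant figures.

510000 m³/d = 5.903 m³/s.
Mass flux = Q·C = 5.903 m³/s × 12.9 g/m³ = 76.15 g/s.
= 76.15 g/s × 86.4 = 6579 kg/d.

6580 kg/d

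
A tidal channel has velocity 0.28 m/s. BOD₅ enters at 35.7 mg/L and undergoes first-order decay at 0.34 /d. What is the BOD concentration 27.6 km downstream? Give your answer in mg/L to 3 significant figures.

Travel time t = 27.6 km / 0.28 m/s = 2.76e+04/0.28 = 9.857e+04 s = 1.141 d.
First-order decay: C = 35.7·exp(−0.34·1.141) = 35.7·0.6785 = 24.22 mg/L.

24.2 mg/L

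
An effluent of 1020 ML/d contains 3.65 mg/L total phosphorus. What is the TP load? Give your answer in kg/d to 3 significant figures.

3720 kg/d

1020 ML/d = 11.81 m³/s.
Mass flux = Q·C = 11.81 m³/s × 3.65 g/m³ = 43.09 g/s.
= 43.09 g/s × 86.4 = 3723 kg/d.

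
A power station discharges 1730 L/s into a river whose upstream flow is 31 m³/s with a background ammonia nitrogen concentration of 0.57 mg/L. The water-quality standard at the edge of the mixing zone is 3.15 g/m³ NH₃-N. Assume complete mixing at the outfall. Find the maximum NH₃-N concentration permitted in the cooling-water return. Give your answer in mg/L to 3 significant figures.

1730 L/s = 1.73 m³/s.
Mass balance: 3.15·32.73 = 1.73·Cₑ + 31·0.57.
Cₑ = (103.1 − 17.67) / 1.73 = 49.38 mg/L.

49.4 mg/L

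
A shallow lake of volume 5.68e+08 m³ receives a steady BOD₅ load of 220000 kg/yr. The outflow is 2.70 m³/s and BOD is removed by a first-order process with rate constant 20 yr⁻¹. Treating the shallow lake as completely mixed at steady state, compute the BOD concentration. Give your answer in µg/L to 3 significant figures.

Outflow Q = 2.70 m³/s × 3.156e+07 s/yr = 8.521e+07 m³/yr.
Steady-state CSTR mass balance: W = Q·C + k·V·C, so C = W/(Q + kV).
Q + kV = 8.521e+07 + 20·5.68e+08 = 1.145e+10 m³/yr.
C = 220000/1.145e+10 = 1.922e-05 kg/m³ = 0.01922 mg/L = 19.22 µg/L.

19.2 µg/L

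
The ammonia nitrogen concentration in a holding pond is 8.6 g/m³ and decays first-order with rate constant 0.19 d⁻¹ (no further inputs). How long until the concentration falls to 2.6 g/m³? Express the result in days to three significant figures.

6.30 d

t = ln(C₀/C)/k = ln(8.6/2.6)/0.19 = 1.196/0.19 = 6.296 d.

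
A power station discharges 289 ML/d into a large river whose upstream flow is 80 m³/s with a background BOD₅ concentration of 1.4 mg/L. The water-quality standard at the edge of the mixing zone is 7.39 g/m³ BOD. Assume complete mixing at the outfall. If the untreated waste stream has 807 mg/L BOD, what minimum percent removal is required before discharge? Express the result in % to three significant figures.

81.3 %

289 ML/d = 3.345 m³/s.
Mass balance: 7.39·83.34 = 3.345·Cₑ + 80·1.4.
Cₑ = (615.9 − 112) / 3.345 = 150.7 mg/L.
Required removal = 1 − 150.7/807 = 81.33 %.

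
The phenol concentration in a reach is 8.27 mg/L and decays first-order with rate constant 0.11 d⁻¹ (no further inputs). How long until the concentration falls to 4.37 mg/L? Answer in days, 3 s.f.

5.80 d

t = ln(C₀/C)/k = ln(8.27/4.37)/0.11 = 0.6379/0.11 = 5.799 d.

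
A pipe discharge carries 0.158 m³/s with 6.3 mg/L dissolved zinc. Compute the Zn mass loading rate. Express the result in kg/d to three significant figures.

86.0 kg/d

Mass flux = Q·C = 0.158 m³/s × 6.3 g/m³ = 0.9954 g/s.
= 0.9954 g/s × 86.4 = 86 kg/d.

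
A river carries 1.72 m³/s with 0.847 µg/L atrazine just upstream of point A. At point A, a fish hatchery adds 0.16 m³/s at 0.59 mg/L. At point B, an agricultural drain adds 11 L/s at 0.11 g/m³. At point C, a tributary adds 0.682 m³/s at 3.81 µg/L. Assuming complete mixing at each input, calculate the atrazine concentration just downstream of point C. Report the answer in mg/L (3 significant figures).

0.847 µg/L = 0.000847 mg/L.
After input A: C = (1.72·0.000847 + 0.16·0.59) / 1.88 = 0.05099 mg/L.
11 L/s = 0.011 m³/s.
After input B: C = (1.88·0.05099 + 0.011·0.11) / 1.891 = 0.05133 mg/L.
3.81 µg/L = 0.00381 mg/L.
After input C: C = (1.891·0.05133 + 0.682·0.00381) / 2.573 = 0.03874 mg/L.

0.0387 mg/L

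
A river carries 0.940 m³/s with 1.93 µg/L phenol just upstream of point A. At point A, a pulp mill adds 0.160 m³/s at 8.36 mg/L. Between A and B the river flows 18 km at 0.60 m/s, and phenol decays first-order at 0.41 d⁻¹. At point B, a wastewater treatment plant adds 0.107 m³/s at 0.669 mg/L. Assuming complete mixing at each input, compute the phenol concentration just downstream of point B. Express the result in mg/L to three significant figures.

1.02 mg/L

1.93 µg/L = 0.00193 mg/L.
After input A: C = (0.94·0.00193 + 0.16·8.36) / 1.1 = 1.218 mg/L.
Over the 18 km reach to input B (t = 3e+04 s = 0.3472 d), decay gives C = 1.218·exp(−0.41·0.3472) = 1.056 mg/L.
After input B: C = (1.1·1.056 + 0.107·0.669) / 1.207 = 1.022 mg/L.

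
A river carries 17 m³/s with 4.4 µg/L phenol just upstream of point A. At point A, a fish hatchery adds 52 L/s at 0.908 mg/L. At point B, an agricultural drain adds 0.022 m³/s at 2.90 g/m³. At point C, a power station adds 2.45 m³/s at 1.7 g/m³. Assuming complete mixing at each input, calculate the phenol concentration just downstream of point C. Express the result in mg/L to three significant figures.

4.4 µg/L = 0.0044 mg/L.
52 L/s = 0.052 m³/s.
After input A: C = (17·0.0044 + 0.052·0.908) / 17.05 = 0.007156 mg/L.
After input B: C = (17.05·0.007156 + 0.022·2.9) / 17.07 = 0.01088 mg/L.
After input C: C = (17.07·0.01088 + 2.45·1.7) / 19.52 = 0.2228 mg/L.

0.223 mg/L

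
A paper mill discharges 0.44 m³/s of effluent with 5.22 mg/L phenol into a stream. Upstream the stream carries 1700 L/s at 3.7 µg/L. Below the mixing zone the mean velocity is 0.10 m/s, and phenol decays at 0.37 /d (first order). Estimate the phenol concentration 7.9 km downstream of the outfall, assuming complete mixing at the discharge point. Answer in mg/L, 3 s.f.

1700 L/s = 1.7 m³/s.
3.7 µg/L = 0.0037 mg/L.
After complete mixing, C₀ = (0.44·5.22 + 1.7·0.0037) / 2.14 = 1.076 mg/L.
Travel time t = 7900 m / 0.10 m/s = 7.9e+04 s = 0.9144 d.
C = 1.076·exp(−0.37·0.9144) = 1.076·0.713 = 0.7673 mg/L.

0.767 mg/L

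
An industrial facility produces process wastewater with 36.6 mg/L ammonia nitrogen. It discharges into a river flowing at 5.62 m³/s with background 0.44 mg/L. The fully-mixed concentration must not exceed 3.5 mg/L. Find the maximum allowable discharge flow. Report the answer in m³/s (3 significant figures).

Mass balance at complete mixing: C_std·(Q_w + Q_r) = Q_w·C_e + Q_r·C_b.
Rearranging, Q_w = Q_r·(C_std − C_b)/(C_e − C_std) = 5.62·(3.5 − 0.44) / (36.6 − 3.5) = 0.5196 m³/s.

0.520 m³/s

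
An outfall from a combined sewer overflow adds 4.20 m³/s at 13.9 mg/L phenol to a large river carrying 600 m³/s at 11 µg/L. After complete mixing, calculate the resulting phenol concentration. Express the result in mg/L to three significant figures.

11 µg/L = 0.011 mg/L.
Flow-weighted mixing gives C = (4.2·13.9 + 600·0.011) / (4.2 + 600) = 64.98/604.2 = 0.1075 mg/L.

0.108 mg/L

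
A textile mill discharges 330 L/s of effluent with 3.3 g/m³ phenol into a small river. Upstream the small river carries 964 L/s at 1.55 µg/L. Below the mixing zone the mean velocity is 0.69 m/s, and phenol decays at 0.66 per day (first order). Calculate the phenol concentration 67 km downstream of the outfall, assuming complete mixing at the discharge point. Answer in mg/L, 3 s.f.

0.401 mg/L

330 L/s = 0.33 m³/s.
964 L/s = 0.964 m³/s.
1.55 µg/L = 0.00155 mg/L.
After complete mixing, C₀ = (0.33·3.3 + 0.964·0.00155) / 1.294 = 0.8427 mg/L.
Travel time t = 6.7e+04 m / 0.69 m/s = 9.71e+04 s = 1.124 d.
C = 0.8427·exp(−0.66·1.124) = 0.8427·0.4763 = 0.4014 mg/L.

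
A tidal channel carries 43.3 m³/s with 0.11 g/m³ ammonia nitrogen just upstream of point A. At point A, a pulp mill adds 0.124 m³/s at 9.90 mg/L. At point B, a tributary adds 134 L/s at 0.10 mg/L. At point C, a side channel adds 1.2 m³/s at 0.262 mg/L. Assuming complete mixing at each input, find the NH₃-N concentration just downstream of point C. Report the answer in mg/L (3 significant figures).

After input A: C = (43.3·0.11 + 0.124·9.9) / 43.42 = 0.138 mg/L.
134 L/s = 0.134 m³/s.
After input B: C = (43.42·0.138 + 0.134·0.1) / 43.56 = 0.1378 mg/L.
After input C: C = (43.56·0.1378 + 1.2·0.262) / 44.76 = 0.1412 mg/L.

0.141 mg/L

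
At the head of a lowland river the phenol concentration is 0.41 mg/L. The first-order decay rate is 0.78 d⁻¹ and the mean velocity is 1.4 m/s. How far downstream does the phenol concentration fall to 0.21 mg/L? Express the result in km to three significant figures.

104 km

From C = C₀·e^(−kt), t = ln(C₀/C)/k = ln(0.41/0.21)/0.78 = 0.669/0.78 = 0.8578 d.
Distance = v·t = 1.4 m/s × 7.411e+04 s = 1.038e+05 m = 103.8 km.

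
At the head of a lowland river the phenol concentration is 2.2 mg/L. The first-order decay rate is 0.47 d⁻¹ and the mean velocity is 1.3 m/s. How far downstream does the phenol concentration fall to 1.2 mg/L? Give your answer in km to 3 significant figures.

From C = C₀·e^(−kt), t = ln(C₀/C)/k = ln(2.2/1.2)/0.47 = 0.6061/0.47 = 1.29 d.
Distance = v·t = 1.3 m/s × 1.114e+05 s = 1.449e+05 m = 144.9 km.

145 km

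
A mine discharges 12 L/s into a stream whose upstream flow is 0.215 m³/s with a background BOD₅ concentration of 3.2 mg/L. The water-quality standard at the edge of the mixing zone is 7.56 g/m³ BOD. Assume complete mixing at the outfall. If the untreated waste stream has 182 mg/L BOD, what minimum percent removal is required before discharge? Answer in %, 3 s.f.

12 L/s = 0.012 m³/s.
Mass balance: 7.56·0.227 = 0.012·Cₑ + 0.215·3.2.
Cₑ = (1.716 − 0.688) / 0.012 = 85.68 mg/L.
Required removal = 1 − 85.68/182 = 52.92 %.

52.9 %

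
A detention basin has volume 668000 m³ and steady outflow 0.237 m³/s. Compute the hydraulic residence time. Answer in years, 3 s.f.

0.0893 yr

Q = 0.237 m³/s × 3.156e+07 s/yr = 7.479e+06 m³/yr.
Hydraulic residence time τ = V/Q = 668000/7.479e+06 = 0.08931 yr.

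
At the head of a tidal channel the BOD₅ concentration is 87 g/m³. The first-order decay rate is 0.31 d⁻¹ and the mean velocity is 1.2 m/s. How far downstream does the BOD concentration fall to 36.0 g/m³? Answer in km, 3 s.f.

295 km

From C = C₀·e^(−kt), t = ln(C₀/C)/k = ln(87/36.0)/0.31 = 0.8824/0.31 = 2.846 d.
Distance = v·t = 1.2 m/s × 2.459e+05 s = 2.951e+05 m = 295.1 km.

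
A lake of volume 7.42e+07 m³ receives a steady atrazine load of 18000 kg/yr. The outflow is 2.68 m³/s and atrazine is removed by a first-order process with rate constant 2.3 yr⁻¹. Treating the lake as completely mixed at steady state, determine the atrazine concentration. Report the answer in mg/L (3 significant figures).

0.0705 mg/L

Outflow Q = 2.68 m³/s × 3.156e+07 s/yr = 8.457e+07 m³/yr.
Steady-state CSTR mass balance: W = Q·C + k·V·C, so C = W/(Q + kV).
Q + kV = 8.457e+07 + 2.3·7.42e+07 = 2.552e+08 m³/yr.
C = 18000/2.552e+08 = 7.052e-05 kg/m³ = 0.07052 mg/L.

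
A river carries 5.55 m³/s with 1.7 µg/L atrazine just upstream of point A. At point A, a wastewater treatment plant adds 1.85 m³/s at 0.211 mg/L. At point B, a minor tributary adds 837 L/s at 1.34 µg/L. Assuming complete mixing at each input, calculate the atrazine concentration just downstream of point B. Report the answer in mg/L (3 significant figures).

1.7 µg/L = 0.0017 mg/L.
After input A: C = (5.55·0.0017 + 1.85·0.211) / 7.4 = 0.05403 mg/L.
837 L/s = 0.837 m³/s.
1.34 µg/L = 0.00134 mg/L.
After input B: C = (7.4·0.05403 + 0.837·0.00134) / 8.237 = 0.04867 mg/L.

0.0487 mg/L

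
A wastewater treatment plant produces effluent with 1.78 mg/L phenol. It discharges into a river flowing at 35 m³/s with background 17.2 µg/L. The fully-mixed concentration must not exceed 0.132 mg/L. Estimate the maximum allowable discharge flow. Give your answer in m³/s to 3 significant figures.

2.44 m³/s

17.2 µg/L = 0.0172 mg/L.
Mass balance at complete mixing: C_std·(Q_w + Q_r) = Q_w·C_e + Q_r·C_b.
Rearranging, Q_w = Q_r·(C_std − C_b)/(C_e − C_std) = 35·(0.132 − 0.0172) / (1.78 − 0.132) = 2.438 m³/s.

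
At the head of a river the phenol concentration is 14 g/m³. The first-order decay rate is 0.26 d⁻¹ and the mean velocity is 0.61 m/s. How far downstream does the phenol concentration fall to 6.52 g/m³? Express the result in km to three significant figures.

155 km

From C = C₀·e^(−kt), t = ln(C₀/C)/k = ln(14/6.52)/0.26 = 0.7642/0.26 = 2.939 d.
Distance = v·t = 0.61 m/s × 2.539e+05 s = 1.549e+05 m = 154.9 km.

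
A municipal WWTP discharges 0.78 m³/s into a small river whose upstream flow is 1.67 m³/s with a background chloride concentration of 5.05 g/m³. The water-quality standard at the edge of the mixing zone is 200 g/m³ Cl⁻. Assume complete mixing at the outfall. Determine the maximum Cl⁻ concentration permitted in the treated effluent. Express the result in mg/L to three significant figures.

617 mg/L

Mass balance: 200·2.45 = 0.78·Cₑ + 1.67·5.05.
Cₑ = (490 − 8.433) / 0.78 = 617.4 mg/L.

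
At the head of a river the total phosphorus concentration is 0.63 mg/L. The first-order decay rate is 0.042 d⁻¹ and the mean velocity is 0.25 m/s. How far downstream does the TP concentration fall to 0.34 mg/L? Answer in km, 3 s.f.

317 km

From C = C₀·e^(−kt), t = ln(C₀/C)/k = ln(0.63/0.34)/0.042 = 0.6168/0.042 = 14.69 d.
Distance = v·t = 0.25 m/s × 1.269e+06 s = 3.172e+05 m = 317.2 km.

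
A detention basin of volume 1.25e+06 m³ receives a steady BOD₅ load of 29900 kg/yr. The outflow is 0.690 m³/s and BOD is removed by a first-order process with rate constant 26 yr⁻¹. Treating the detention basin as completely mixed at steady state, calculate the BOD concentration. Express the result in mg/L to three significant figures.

Outflow Q = 0.690 m³/s × 3.156e+07 s/yr = 2.177e+07 m³/yr.
Steady-state CSTR mass balance: W = Q·C + k·V·C, so C = W/(Q + kV).
Q + kV = 2.177e+07 + 26·1.25e+06 = 5.427e+07 m³/yr.
C = 29900/5.427e+07 = 0.0005509 kg/m³ = 0.5509 mg/L.

0.551 mg/L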